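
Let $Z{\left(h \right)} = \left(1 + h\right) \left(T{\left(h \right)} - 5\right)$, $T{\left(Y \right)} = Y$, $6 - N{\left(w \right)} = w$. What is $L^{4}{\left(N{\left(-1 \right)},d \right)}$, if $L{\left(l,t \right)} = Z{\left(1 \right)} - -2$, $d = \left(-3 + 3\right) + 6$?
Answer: $1296$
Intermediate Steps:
$N{\left(w \right)} = 6 - w$
$d = 6$ ($d = 0 + 6 = 6$)
$Z{\left(h \right)} = \left(1 + h\right) \left(-5 + h\right)$ ($Z{\left(h \right)} = \left(1 + h\right) \left(h - 5\right) = \left(1 + h\right) \left(-5 + h\right)$)
$L{\left(l,t \right)} = -6$ ($L{\left(l,t \right)} = \left(-5 + 1^{2} - 4\right) - -2 = \left(-5 + 1 - 4\right) + 2 = -8 + 2 = -6$)
$L^{4}{\left(N{\left(-1 \right)},d \right)} = \left(-6\right)^{4} = 1296$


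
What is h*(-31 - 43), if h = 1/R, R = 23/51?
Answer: -3774/23 ≈ -164.09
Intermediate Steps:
R = 23/51 (R = 23*(1/51) = 23/51 ≈ 0.45098)
h = 51/23 (h = 1/(23/51) = 51/23 ≈ 2.2174)
h*(-31 - 43) = 51*(-31 - 43)/23 = (51/23)*(-74) = -3774/23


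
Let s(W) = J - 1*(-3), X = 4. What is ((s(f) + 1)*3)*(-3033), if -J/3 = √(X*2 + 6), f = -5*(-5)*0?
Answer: -36396 + 27297*√14 ≈ 65740.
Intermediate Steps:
f = 0 (f = 25*0 = 0)
J = -3*√14 (J = -3*√(4*2 + 6) = -3*√(8 + 6) = -3*√14 ≈ -11.225)
s(W) = 3 - 3*√14 (s(W) = -3*√14 - 1*(-3) = -3*√14 + 3 = 3 - 3*√14)
((s(f) + 1)*3)*(-3033) = (((3 - 3*√14) + 1)*3)*(-3033) = ((4 - 3*√14)*3)*(-3033) = (12 - 9*√14)*(-3033) = -36396 + 27297*√14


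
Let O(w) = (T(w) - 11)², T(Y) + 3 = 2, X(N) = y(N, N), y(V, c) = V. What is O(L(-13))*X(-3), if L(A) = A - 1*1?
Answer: -432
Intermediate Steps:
X(N) = N
L(A) = -1 + A (L(A) = A - 1 = -1 + A)
T(Y) = -1 (T(Y) = -3 + 2 = -1)
O(w) = 144 (O(w) = (-1 - 11)² = (-12)² = 144)
O(L(-13))*X(-3) = 144*(-3) = -432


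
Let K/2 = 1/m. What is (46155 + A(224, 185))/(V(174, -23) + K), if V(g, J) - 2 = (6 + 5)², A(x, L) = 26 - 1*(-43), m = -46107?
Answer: 2131249968/5671159 ≈ 375.81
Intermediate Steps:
A(x, L) = 69 (A(x, L) = 26 + 43 = 69)
K = -2/46107 (K = 2/(-46107) = 2*(-1/46107) = -2/46107 ≈ -4.3377e-5)
V(g, J) = 123 (V(g, J) = 2 + (6 + 5)² = 2 + 11² = 2 + 121 = 123)
(46155 + A(224, 185))/(V(174, -23) + K) = (46155 + 69)/(123 - 2/46107) = 46224/(5671159/46107) = 46224*(46107/5671159) = 2131249968/5671159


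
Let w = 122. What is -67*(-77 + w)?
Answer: -3015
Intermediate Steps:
-67*(-77 + w) = -67*(-77 + 122) = -67*45 = -3015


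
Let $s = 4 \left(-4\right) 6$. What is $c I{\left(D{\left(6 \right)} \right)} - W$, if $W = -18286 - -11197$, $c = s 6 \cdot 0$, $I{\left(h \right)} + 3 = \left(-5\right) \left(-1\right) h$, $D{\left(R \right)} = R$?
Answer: $7089$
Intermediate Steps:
$s = -96$ ($s = \left(-16\right) 6 = -96$)
$I{\left(h \right)} = -3 + 5 h$ ($I{\left(h \right)} = -3 + \left(-5\right) \left(-1\right) h = -3 + 5 h$)
$c = 0$ ($c = \left(-96\right) 6 \cdot 0 = \left(-576\right) 0 = 0$)
$W = -7089$ ($W = -18286 + 11197 = -7089$)
$c I{\left(D{\left(6 \right)} \right)} - W = 0 \left(-3 + 5 \cdot 6\right) - -7089 = 0 \left(-3 + 30\right) + 7089 = 0 \cdot 27 + 7089 = 0 + 7089 = 7089$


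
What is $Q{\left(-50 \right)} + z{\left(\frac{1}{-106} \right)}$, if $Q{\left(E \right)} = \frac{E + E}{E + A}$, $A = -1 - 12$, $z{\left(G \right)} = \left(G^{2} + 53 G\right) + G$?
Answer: $\frac{763051}{707868} \approx 1.078$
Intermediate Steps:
$z{\left(G \right)} = G^{2} + 54 G$
$A = -13$ ($A = -1 - 12 = -13$)
$Q{\left(E \right)} = \frac{2 E}{-13 + E}$ ($Q{\left(E \right)} = \frac{E + E}{E - 13} = \frac{2 E}{-13 + E}$)
$Q{\left(-50 \right)} + z{\left(\frac{1}{-106} \right)} = 2 \left(-50\right) \frac{1}{-13 - 50} + \frac{54 + \frac{1}{-106}}{-106} = 2 \left(-50\right) \frac{1}{-63} - \frac{54 - \frac{1}{106}}{106} = 2 \left(-50\right) \left(- \frac{1}{63}\right) - \frac{5723}{11236} = \frac{100}{63} - \frac{5723}{11236} = \frac{763051}{707868}$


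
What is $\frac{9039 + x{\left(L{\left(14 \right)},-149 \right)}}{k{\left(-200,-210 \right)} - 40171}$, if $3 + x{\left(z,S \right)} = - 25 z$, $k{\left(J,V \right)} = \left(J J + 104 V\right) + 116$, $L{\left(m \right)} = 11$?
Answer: $- \frac{8761}{21895} \approx -0.40014$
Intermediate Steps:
$k{\left(J,V \right)} = 116 + J^{2} + 104 V$ ($k{\left(J,V \right)} = \left(J^{2} + 104 V\right) + 116 = 116 + J^{2} + 104 V$)
$x{\left(z,S \right)} = -3 - 25 z$
$\frac{9039 + x{\left(L{\left(14 \right)},-149 \right)}}{k{\left(-200,-210 \right)} - 40171} = \frac{9039 - 278}{\left(116 + \left(-200\right)^{2} + 104 \left(-210\right)\right) - 40171} = \frac{9039 - 278}{\left(116 + 40000 - 21840\right) - 40171} = \frac{9039 - 278}{18276 - 40171} = \frac{8761}{-21895} = 8761 \left(- \frac{1}{21895}\right) = - \frac{8761}{21895}$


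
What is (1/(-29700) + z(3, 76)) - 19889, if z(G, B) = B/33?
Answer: -590634901/29700 ≈ -19887.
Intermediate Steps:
z(G, B) = B/33 (z(G, B) = B*(1/33) = B/33)
(1/(-29700) + z(3, 76)) - 19889 = (1/(-29700) + (1/33)*76) - 19889 = (-1/29700 + 76/33) - 19889 = 68399/29700 - 19889 = -590634901/29700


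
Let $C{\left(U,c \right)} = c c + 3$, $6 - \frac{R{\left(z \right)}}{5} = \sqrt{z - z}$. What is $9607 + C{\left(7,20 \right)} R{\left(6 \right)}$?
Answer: $21697$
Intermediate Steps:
$R{\left(z \right)} = 30$ ($R{\left(z \right)} = 30 - 5 \sqrt{z - z} = 30 - 5 \sqrt{0} = 30 - 0 = 30 + 0 = 30$)
$C{\left(U,c \right)} = 3 + c^{2}$ ($C{\left(U,c \right)} = c^{2} + 3 = 3 + c^{2}$)
$9607 + C{\left(7,20 \right)} R{\left(6 \right)} = 9607 + \left(3 + 20^{2}\right) 30 = 9607 + \left(3 + 400\right) 30 = 9607 + 403 \cdot 30 = 9607 + 12090 = 21697$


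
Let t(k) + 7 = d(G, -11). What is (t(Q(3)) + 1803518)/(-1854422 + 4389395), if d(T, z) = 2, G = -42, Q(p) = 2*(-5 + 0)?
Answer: 601171/844991 ≈ 0.71145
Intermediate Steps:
Q(p) = -10 (Q(p) = 2*(-5) = -10)
t(k) = -5 (t(k) = -7 + 2 = -5)
(t(Q(3)) + 1803518)/(-1854422 + 4389395) = (-5 + 1803518)/(-1854422 + 4389395) = 1803513/2534973 = 1803513*(1/2534973) = 601171/844991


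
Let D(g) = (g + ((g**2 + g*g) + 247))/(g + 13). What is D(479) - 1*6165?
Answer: -643393/123 ≈ -5230.8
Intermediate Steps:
D(g) = (247 + g + 2*g**2)/(13 + g) (D(g) = (g + ((g**2 + g**2) + 247))/(13 + g) = (g + (2*g**2 + 247))/(13 + g) = (g + (247 + 2*g**2))/(13 + g) = (247 + g + 2*g**2)/(13 + g))
D(479) - 1*6165 = (247 + 479 + 2*479**2)/(13 + 479) - 1*6165 = (247 + 479 + 2*229441)/492 - 6165 = (247 + 479 + 458882)/492 - 6165 = (1/492)*459608 - 6165 = 114902/123 - 6165 = -643393/123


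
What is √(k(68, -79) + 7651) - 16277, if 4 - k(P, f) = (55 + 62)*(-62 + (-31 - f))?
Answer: -16277 + √9293 ≈ -16181.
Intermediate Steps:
k(P, f) = 10885 + 117*f (k(P, f) = 4 - (55 + 62)*(-62 + (-31 - f)) = 4 - 117*(-93 - f) = 4 - (-10881 - 117*f) = 4 + (10881 + 117*f) = 10885 + 117*f)
√(k(68, -79) + 7651) - 16277 = √((10885 + 117*(-79)) + 7651) - 16277 = √((10885 - 9243) + 7651) - 16277 = √(1642 + 7651) - 16277 = √9293 - 16277 = -16277 + √9293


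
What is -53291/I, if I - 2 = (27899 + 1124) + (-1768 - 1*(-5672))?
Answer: -53291/32929 ≈ -1.6184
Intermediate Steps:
I = 32929 (I = 2 + ((27899 + 1124) + (-1768 - 1*(-5672))) = 2 + (29023 + (-1768 + 5672)) = 2 + (29023 + 3904) = 2 + 32927 = 32929)
-53291/I = -53291/32929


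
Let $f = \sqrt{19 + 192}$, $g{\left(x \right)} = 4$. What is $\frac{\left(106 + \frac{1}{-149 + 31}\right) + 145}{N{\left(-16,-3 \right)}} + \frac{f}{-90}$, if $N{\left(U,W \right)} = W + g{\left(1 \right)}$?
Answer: $\frac{29617}{118} - \frac{\sqrt{211}}{90} \approx 250.83$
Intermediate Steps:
$N{\left(U,W \right)} = 4 + W$ ($N{\left(U,W \right)} = W + 4 = 4 + W$)
$f = \sqrt{211} \approx 14.526$
$\frac{\left(106 + \frac{1}{-149 + 31}\right) + 145}{N{\left(-16,-3 \right)}} + \frac{f}{-90} = \frac{\left(106 + \frac{1}{-149 + 31}\right) + 145}{4 - 3} + \frac{\sqrt{211}}{-90} = \frac{\left(106 + \frac{1}{-118}\right) + 145}{1} + \sqrt{211} \left(- \frac{1}{90}\right) = \left(\left(106 - \frac{1}{118}\right) + 145\right) 1 - \frac{\sqrt{211}}{90} = \left(\frac{12507}{118} + 145\right) 1 - \frac{\sqrt{211}}{90} = \frac{29617}{118} \cdot 1 - \frac{\sqrt{211}}{90} = \frac{29617}{118} - \frac{\sqrt{211}}{90}$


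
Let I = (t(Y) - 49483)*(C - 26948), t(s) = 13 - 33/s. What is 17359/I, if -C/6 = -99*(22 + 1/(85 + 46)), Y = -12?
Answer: 4548058/179831855567 ≈ 2.5291e-5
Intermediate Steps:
C = 1712502/131 (C = -(-594)*(22 + 1/(85 + 46)) = -(-594)*(22 + 1/131) = -(-594)*2883/131 = -6*(-285417/131) = 1712502/131 ≈ 13073.)
I = 179831855567/262 (I = ((13 - 33/(-12)) - 49483)*(1712502/131 - 26948) = ((13 - 33*(-1/12)) - 49483)*(-1817686/131) = ((13 + 11/4) - 49483)*(-1817686/131) = (63/4 - 49483)*(-1817686/131) = -197869/4*(-1817686/131) = 179831855567/262 ≈ 6.8638e+8)
17359/I = 17359/(179831855567/262) = 17359*(262/179831855567) = 4548058/179831855567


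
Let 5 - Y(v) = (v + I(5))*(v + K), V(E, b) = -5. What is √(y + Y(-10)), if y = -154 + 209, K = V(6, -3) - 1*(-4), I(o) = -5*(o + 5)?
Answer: 10*I*√6 ≈ 24.495*I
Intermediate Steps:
I(o) = -25 - 5*o (I(o) = -5*(5 + o) = -25 - 5*o)
K = -1 (K = -5 - 1*(-4) = -5 + 4 = -1)
Y(v) = 5 - (-1 + v)*(-50 + v) (Y(v) = 5 - (v + (-25 - 5*5))*(v - 1) = 5 - (v + (-25 - 25))*(-1 + v) = 5 - (v - 50)*(-1 + v) = 5 - (-50 + v)*(-1 + v) = 5 - (-1 + v)*(-50 + v))
y = 55
√(y + Y(-10)) = √(55 + (-45 - 1*(-10)² + 51*(-10))) = √(55 + (-45 - 1*100 - 510)) = √(55 + (-45 - 100 - 510)) = √(55 - 655) = √(-600) = 10*I*√6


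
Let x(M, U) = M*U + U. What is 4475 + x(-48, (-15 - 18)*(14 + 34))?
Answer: 78923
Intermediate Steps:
x(M, U) = U + M*U
4475 + x(-48, (-15 - 18)*(14 + 34)) = 4475 + ((-15 - 18)*(14 + 34))*(1 - 48) = 4475 - 33*48*(-47) = 4475 - 1584*(-47) = 4475 + 74448 = 78923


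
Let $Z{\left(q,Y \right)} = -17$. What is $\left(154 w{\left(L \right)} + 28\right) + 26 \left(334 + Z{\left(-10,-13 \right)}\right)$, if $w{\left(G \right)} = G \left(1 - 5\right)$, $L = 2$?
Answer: $7038$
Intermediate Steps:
$w{\left(G \right)} = - 4 G$ ($w{\left(G \right)} = G \left(-4\right) = - 4 G$)
$\left(154 w{\left(L \right)} + 28\right) + 26 \left(334 + Z{\left(-10,-13 \right)}\right) = \left(154 \left(\left(-4\right) 2\right) + 28\right) + 26 \left(334 - 17\right) = \left(154 \left(-8\right) + 28\right) + 26 \cdot 317 = \left(-1232 + 28\right) + 8242 = -1204 + 8242 = 7038$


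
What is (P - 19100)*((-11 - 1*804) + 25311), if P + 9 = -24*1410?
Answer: -1297038704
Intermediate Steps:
P = -33849 (P = -9 - 24*1410 = -9 - 33840 = -33849)
(P - 19100)*((-11 - 1*804) + 25311) = (-33849 - 19100)*((-11 - 1*804) + 25311) = -52949*((-11 - 804) + 25311) = -52949*(-815 + 25311) = -52949*24496 = -1297038704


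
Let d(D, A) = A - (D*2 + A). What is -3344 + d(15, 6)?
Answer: -3374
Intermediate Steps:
d(D, A) = -2*D (d(D, A) = A - (2*D + A) = A - (A + 2*D) = A + (-A - 2*D) = -2*D)
-3344 + d(15, 6) = -3344 - 2*15 = -3344 - 30 = -3374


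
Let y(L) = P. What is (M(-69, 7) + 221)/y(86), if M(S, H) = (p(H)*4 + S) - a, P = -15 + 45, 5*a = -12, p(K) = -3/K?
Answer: 2672/525 ≈ 5.0895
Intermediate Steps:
a = -12/5 (a = (⅕)*(-12) = -12/5 ≈ -2.4000)
P = 30
y(L) = 30
M(S, H) = 12/5 + S - 12/H (M(S, H) = (-3/H*4 + S) - 1*(-12/5) = (-12/H + S) + 12/5 = (S - 12/H) + 12/5 = 12/5 + S - 12/H)
(M(-69, 7) + 221)/y(86) = ((12/5 - 69 - 12/7) + 221)/30 = ((12/5 - 69 - 12*⅐) + 221)*(1/30) = ((12/5 - 69 - 12/7) + 221)*(1/30) = (-2391/35 + 221)*(1/30) = (5344/35)*(1/30) = 2672/525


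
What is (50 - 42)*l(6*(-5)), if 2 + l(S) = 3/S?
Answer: -84/5 ≈ -16.800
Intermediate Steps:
l(S) = -2 + 3/S
(50 - 42)*l(6*(-5)) = (50 - 42)*(-2 + 3/((6*(-5)))) = 8*(-2 + 3/(-30)) = 8*(-2 + 3*(-1/30)) = 8*(-2 - ⅒) = 8*(-21/10) = -84/5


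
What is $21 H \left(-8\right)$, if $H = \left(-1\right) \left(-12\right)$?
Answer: $-2016$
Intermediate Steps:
$H = 12$
$21 H \left(-8\right) = 21 \cdot 12 \left(-8\right) = 252 \left(-8\right) = -2016$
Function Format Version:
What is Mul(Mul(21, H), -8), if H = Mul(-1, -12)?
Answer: -2016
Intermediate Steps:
H = 12
Mul(Mul(21, H), -8) = Mul(Mul(21, 12), -8) = Mul(252, -8) = -2016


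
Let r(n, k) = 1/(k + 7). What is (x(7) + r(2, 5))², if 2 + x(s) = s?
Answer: 3721/144 ≈ 25.840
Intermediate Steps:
x(s) = -2 + s
r(n, k) = 1/(7 + k)
(x(7) + r(2, 5))² = ((-2 + 7) + 1/(7 + 5))² = (5 + 1/12)² = (61/12)² = 3721/144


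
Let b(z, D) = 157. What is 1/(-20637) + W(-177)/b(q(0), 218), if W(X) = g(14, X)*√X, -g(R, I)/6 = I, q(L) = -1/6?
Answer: -1/20637 + 1062*I*√177/157 ≈ -4.8457e-5 + 89.994*I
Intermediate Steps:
q(L) = -⅙ (q(L) = -1*⅙ = -⅙)
g(R, I) = -6*I
W(X) = -6*X^(3/2) (W(X) = (-6*X)*√X = -6*X^(3/2))
1/(-20637) + W(-177)/b(q(0), 218) = 1/(-20637) - (-1062)*I*√177/157 = -1/20637 - (-1062)*I*√177*(1/157) = -1/20637 + (1062*I*√177)*(1/157) = -1/20637 + 1062*I*√177/157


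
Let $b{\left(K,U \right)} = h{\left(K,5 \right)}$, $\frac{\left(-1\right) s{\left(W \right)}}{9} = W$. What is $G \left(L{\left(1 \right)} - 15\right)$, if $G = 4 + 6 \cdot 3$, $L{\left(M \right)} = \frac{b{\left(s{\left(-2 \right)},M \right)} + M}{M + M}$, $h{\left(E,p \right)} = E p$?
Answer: $671$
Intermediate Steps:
$s{\left(W \right)} = - 9 W$
$b{\left(K,U \right)} = 5 K$ ($b{\left(K,U \right)} = K 5 = 5 K$)
$L{\left(M \right)} = \frac{90 + M}{2 M}$ ($L{\left(M \right)} = \frac{5 \left(\left(-9\right) \left(-2\right)\right) + M}{M + M} = \frac{5 \cdot 18 + M}{2 M} = \left(90 + M\right) \frac{1}{2 M} = \frac{90 + M}{2 M}$)
$G = 22$ ($G = 4 + 18 = 22$)
$G \left(L{\left(1 \right)} - 15\right) = 22 \left(\frac{90 + 1}{2 \cdot 1} - 15\right) = 22 \left(\frac{1}{2} \cdot 1 \cdot 91 - 15\right) = 22 \left(\frac{91}{2} - 15\right) = 22 \cdot \frac{61}{2} = 671$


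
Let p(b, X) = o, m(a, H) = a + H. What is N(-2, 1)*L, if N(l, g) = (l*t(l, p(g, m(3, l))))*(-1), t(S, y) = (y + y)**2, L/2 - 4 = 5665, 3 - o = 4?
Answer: 90704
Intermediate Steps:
o = -1 (o = 3 - 1*4 = 3 - 4 = -1)
m(a, H) = H + a
p(b, X) = -1
L = 11338 (L = 8 + 2*5665 = 8 + 11330 = 11338)
t(S, y) = 4*y**2 (t(S, y) = (2*y)**2 = 4*y**2)
N(l, g) = -4*l (N(l, g) = (l*(4*(-1)**2))*(-1) = (l*(4*1))*(-1) = (l*4)*(-1) = (4*l)*(-1) = -4*l)
N(-2, 1)*L = -4*(-2)*11338 = 8*11338 = 90704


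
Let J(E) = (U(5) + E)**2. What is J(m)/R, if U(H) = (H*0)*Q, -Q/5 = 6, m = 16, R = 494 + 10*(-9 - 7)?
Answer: 128/167 ≈ 0.76647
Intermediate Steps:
R = 334 (R = 494 + 10*(-16) = 494 - 160 = 334)
Q = -30 (Q = -5*6 = -30)
U(H) = 0 (U(H) = (H*0)*(-30) = 0*(-30) = 0)
J(E) = E**2 (J(E) = (0 + E)**2 = E**2)
J(m)/R = 16**2/334 = 256*(1/334) = 128/167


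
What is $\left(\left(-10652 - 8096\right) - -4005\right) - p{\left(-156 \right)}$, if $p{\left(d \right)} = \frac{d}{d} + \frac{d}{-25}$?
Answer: $- \frac{368756}{25} \approx -14750.0$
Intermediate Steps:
$p{\left(d \right)} = 1 - \frac{d}{25}$ ($p{\left(d \right)} = 1 + d \left(- \frac{1}{25}\right) = 1 - \frac{d}{25}$)
$\left(\left(-10652 - 8096\right) - -4005\right) - p{\left(-156 \right)} = \left(\left(-10652 - 8096\right) - -4005\right) - \left(1 - - \frac{156}{25}\right) = \left(-18748 + 4005\right) - \left(1 + \frac{156}{25}\right) = -14743 - \frac{181}{25} = - \frac{368756}{25}$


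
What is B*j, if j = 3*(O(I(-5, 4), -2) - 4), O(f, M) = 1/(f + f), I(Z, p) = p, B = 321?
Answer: -29853/8 ≈ -3731.6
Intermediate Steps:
O(f, M) = 1/(2*f)
j = -93/8 (j = 3*((½)/4 - 4) = 3*((½)*(¼) - 4) = 3*(⅛ - 4) = 3*(-31/8) = -93/8 ≈ -11.625)
B*j = 321*(-93/8) = -29853/8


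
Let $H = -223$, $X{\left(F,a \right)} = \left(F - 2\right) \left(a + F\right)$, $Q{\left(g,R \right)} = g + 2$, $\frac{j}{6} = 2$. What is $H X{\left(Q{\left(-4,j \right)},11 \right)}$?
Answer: $8028$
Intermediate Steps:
$j = 12$ ($j = 6 \cdot 2 = 12$)
$Q{\left(g,R \right)} = 2 + g$
$X{\left(F,a \right)} = \left(-2 + F\right) \left(F + a\right)$
$H X{\left(Q{\left(-4,j \right)},11 \right)} = - 223 \left(\left(2 - 4\right)^{2} - 2 \left(2 - 4\right) - 22 + \left(2 - 4\right) 11\right) = - 223 \left(\left(-2\right)^{2} - -4 - 22 - 22\right) = - 223 \left(4 + 4 - 22 - 22\right) = \left(-223\right) \left(-36\right) = 8028$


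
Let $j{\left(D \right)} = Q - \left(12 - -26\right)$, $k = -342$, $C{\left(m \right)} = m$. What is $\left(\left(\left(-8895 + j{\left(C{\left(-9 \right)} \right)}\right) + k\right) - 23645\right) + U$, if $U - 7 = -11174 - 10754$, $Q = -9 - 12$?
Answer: $-54862$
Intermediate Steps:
$Q = -21$
$j{\left(D \right)} = -59$ ($j{\left(D \right)} = -21 - \left(12 - -26\right) = -21 - \left(12 + 26\right) = -21 - 38 = -59$)
$U = -21921$ ($U = 7 - 21928 = -21921$)
$\left(\left(\left(-8895 + j{\left(C{\left(-9 \right)} \right)}\right) + k\right) - 23645\right) + U = \left(\left(\left(-8895 - 59\right) - 342\right) - 23645\right) - 21921 = \left(\left(-8954 - 342\right) - 23645\right) - 21921 = \left(-9296 - 23645\right) - 21921 = -32941 - 21921 = -54862$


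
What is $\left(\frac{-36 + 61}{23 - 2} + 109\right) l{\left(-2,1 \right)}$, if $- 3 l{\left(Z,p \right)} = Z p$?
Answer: $\frac{4628}{63} \approx 73.46$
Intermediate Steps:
$l{\left(Z,p \right)} = - \frac{Z p}{3}$
$\left(\frac{-36 + 61}{23 - 2} + 109\right) l{\left(-2,1 \right)} = \left(\frac{-36 + 61}{23 - 2} + 109\right) \left(\left(- \frac{1}{3}\right) \left(-2\right) 1\right) = \left(\frac{25}{21} + 109\right) \frac{2}{3} = \frac{2314}{21} \cdot \frac{2}{3} = \frac{4628}{63}$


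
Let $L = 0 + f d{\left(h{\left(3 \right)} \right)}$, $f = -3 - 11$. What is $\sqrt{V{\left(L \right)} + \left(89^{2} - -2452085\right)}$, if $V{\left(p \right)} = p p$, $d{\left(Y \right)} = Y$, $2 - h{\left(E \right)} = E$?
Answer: $\sqrt{2460202} \approx 1568.5$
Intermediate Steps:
$h{\left(E \right)} = 2 - E$
$f = -14$ ($f = -3 - 11 = -14$)
$L = 14$ ($L = 0 - 14 \left(2 - 3\right) = 0 - -14 = 0 + 14 = 14$)
$V{\left(p \right)} = p^{2}$
$\sqrt{V{\left(L \right)} + \left(89^{2} - -2452085\right)} = \sqrt{14^{2} + \left(89^{2} - -2452085\right)} = \sqrt{196 + \left(7921 + 2452085\right)} = \sqrt{196 + 2460006} = \sqrt{2460202}$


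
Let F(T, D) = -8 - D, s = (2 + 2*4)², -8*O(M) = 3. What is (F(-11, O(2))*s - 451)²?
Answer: 5890329/4 ≈ 1.4726e+6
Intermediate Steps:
O(M) = -3/8 (O(M) = -⅛*3 = -3/8)
s = 100 (s = (2 + 8)² = 10² = 100)
(F(-11, O(2))*s - 451)² = ((-8 - 1*(-3/8))*100 - 451)² = ((-8 + 3/8)*100 - 451)² = (-61/8*100 - 451)² = (-1525/2 - 451)² = (-2427/2)² = 5890329/4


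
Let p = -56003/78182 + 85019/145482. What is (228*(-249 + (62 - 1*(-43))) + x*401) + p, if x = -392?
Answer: -540337121450591/2843518431 ≈ -1.9002e+5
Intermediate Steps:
p = -375118247/2843518431 (p = -56003*1/78182 + 85019*(1/145482) = -56003/78182 + 85019/145482 = -375118247/2843518431 ≈ -0.13192)
(228*(-249 + (62 - 1*(-43))) + x*401) + p = (228*(-249 + (62 - 1*(-43))) - 392*401) - 375118247/2843518431 = (228*(-249 + (62 + 43)) - 157192) - 375118247/2843518431 = (228*(-249 + 105) - 157192) - 375118247/2843518431 = (228*(-144) - 157192) - 375118247/2843518431 = (-32832 - 157192) - 375118247/2843518431 = -190024 - 375118247/2843518431 = -540337121450591/2843518431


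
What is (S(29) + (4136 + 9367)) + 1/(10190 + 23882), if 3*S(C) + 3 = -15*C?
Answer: 455099705/34072 ≈ 13357.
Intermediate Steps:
S(C) = -1 - 5*C (S(C) = -1 + (-15*C)/3 = -1 - 5*C)
(S(29) + (4136 + 9367)) + 1/(10190 + 23882) = ((-1 - 5*29) + (4136 + 9367)) + 1/(10190 + 23882) = ((-1 - 145) + 13503) + 1/34072 = (-146 + 13503) + 1/34072 = 13357 + 1/34072 = 455099705/34072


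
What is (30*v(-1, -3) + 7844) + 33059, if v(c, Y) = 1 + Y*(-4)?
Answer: 41293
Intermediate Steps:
v(c, Y) = 1 - 4*Y
(30*v(-1, -3) + 7844) + 33059 = (30*(1 - 4*(-3)) + 7844) + 33059 = (30*(1 + 12) + 7844) + 33059 = (30*13 + 7844) + 33059 = (390 + 7844) + 33059 = 8234 + 33059 = 41293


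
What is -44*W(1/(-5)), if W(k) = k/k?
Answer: -44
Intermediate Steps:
W(k) = 1
-44*W(1/(-5)) = -44*1 = -44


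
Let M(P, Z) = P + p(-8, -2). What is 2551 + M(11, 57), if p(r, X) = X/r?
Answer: 10249/4 ≈ 2562.3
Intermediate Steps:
M(P, Z) = ¼ + P (M(P, Z) = P - 2/(-8) = P - 2*(-⅛) = P + ¼ = ¼ + P)
2551 + M(11, 57) = 2551 + (¼ + 11) = 2551 + 45/4 = 10249/4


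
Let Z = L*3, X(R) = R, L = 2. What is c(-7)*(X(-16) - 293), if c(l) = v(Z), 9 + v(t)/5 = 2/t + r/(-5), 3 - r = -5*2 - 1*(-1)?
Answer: 17098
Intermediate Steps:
Z = 6 (Z = 2*3 = 6)
r = 12 (r = 3 - (-5*2 - 1*(-1)) = 3 - (-10 + 1) = 3 - 1*(-9) = 3 + 9 = 12)
v(t) = -57 + 10/t (v(t) = -45 + 5*(2/t + 12/(-5)) = -45 + 5*(2/t + 12*(-1/5)) = -45 + 5*(2/t - 12/5) = -45 + 5*(-12/5 + 2/t) = -45 + (-12 + 10/t) = -57 + 10/t)
c(l) = -166/3 (c(l) = -57 + 10/6 = -57 + 10*(1/6) = -57 + 5/3 = -166/3)
c(-7)*(X(-16) - 293) = -166*(-16 - 293)/3 = -166/3*(-309) = 17098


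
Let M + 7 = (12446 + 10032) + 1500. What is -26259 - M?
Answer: -50230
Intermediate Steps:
M = 23971 (M = -7 + ((12446 + 10032) + 1500) = -7 + (22478 + 1500) = -7 + 23978 = 23971)
-26259 - M = -26259 - 1*23971 = -26259 - 23971 = -50230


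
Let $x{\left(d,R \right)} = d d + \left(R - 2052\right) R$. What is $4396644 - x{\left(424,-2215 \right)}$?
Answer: $-5234537$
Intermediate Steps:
$x{\left(d,R \right)} = d^{2} + R \left(-2052 + R\right)$ ($x{\left(d,R \right)} = d^{2} + \left(-2052 + R\right) R = d^{2} + R \left(-2052 + R\right)$)
$4396644 - x{\left(424,-2215 \right)} = 4396644 - \left(\left(-2215\right)^{2} + 424^{2} - -4545180\right) = 4396644 - \left(4906225 + 179776 + 4545180\right) = 4396644 - 9631181 = -5234537$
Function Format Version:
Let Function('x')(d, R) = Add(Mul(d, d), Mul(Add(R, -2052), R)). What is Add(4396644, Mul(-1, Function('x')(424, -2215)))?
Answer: -5234537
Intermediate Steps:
Function('x')(d, R) = Add(Pow(d, 2), Mul(R, Add(-2052, R))) (Function('x')(d, R) = Add(Pow(d, 2), Mul(Add(-2052, R), R)) = Add(Pow(d, 2), Mul(R, Add(-2052, R))))
Add(4396644, Mul(-1, Function('x')(424, -2215))) = Add(4396644, Mul(-1, Add(Pow(-2215, 2), Pow(424, 2), Mul(-2052, -2215)))) = Add(4396644, Mul(-1, Add(4906225, 179776, 4545180))) = Add(4396644, Mul(-1, 9631181)) = Add(4396644, -9631181) = -5234537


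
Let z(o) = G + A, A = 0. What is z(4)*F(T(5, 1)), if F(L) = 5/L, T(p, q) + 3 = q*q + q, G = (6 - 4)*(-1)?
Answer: 10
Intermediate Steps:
G = -2 (G = 2*(-1) = -2)
T(p, q) = -3 + q + q**2 (T(p, q) = -3 + (q*q + q) = -3 + (q**2 + q) = -3 + (q + q**2) = -3 + q + q**2)
z(o) = -2 (z(o) = -2 + 0 = -2)
z(4)*F(T(5, 1)) = -10/(-3 + 1 + 1**2) = -10/(-3 + 1 + 1) = -10/(-1) = -10*(-1) = -2*(-5) = 10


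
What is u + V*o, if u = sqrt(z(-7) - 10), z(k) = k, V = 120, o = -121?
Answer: -14520 + I*sqrt(17) ≈ -14520.0 + 4.1231*I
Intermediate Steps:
u = I*sqrt(17) (u = sqrt(-7 - 10) = sqrt(-17) = I*sqrt(17) ≈ 4.1231*I)
u + V*o = I*sqrt(17) + 120*(-121) = I*sqrt(17) - 14520 = -14520 + I*sqrt(17)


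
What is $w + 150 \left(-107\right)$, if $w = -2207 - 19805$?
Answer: $-38062$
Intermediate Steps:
$w = -22012$
$w + 150 \left(-107\right) = -22012 + 150 \left(-107\right) = -22012 - 16050 = -38062$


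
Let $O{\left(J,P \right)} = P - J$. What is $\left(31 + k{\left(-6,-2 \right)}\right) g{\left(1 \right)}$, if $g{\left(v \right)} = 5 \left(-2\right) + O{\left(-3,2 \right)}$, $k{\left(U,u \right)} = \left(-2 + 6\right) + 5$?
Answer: $-200$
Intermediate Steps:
$k{\left(U,u \right)} = 9$ ($k{\left(U,u \right)} = 4 + 5 = 9$)
$g{\left(v \right)} = -5$ ($g{\left(v \right)} = 5 \left(-2\right) + \left(2 - -3\right) = -10 + \left(2 + 3\right) = -10 + 5 = -5$)
$\left(31 + k{\left(-6,-2 \right)}\right) g{\left(1 \right)} = \left(31 + 9\right) \left(-5\right) = 40 \left(-5\right) = -200$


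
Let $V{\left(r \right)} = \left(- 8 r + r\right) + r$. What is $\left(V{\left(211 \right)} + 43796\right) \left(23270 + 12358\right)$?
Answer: $1515258840$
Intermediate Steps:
$V{\left(r \right)} = - 6 r$ ($V{\left(r \right)} = - 7 r + r = - 6 r$)
$\left(V{\left(211 \right)} + 43796\right) \left(23270 + 12358\right) = \left(\left(-6\right) 211 + 43796\right) \left(23270 + 12358\right) = \left(-1266 + 43796\right) 35628 = 42530 \cdot 35628 = 1515258840$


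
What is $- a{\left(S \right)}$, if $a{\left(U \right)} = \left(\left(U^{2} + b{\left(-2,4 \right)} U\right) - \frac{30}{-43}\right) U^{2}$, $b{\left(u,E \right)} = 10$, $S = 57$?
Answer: $- \frac{533638503}{43} \approx -1.241 \cdot 10^{7}$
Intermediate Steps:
$a{\left(U \right)} = U^{2} \left(\frac{30}{43} + U^{2} + 10 U\right)$ ($a{\left(U \right)} = \left(\left(U^{2} + 10 U\right) - \frac{30}{-43}\right) U^{2} = \left(\left(U^{2} + 10 U\right) - - \frac{30}{43}\right) U^{2} = \left(\left(U^{2} + 10 U\right) + \frac{30}{43}\right) U^{2} = \left(\frac{30}{43} + U^{2} + 10 U\right) U^{2} = U^{2} \left(\frac{30}{43} + U^{2} + 10 U\right)$)
$- a{\left(S \right)} = - 57^{2} \left(\frac{30}{43} + 57^{2} + 10 \cdot 57\right) = - 3249 \left(\frac{30}{43} + 3249 + 570\right) = - \frac{3249 \cdot 164247}{43} = \left(-1\right) \frac{533638503}{43} = - \frac{533638503}{43}$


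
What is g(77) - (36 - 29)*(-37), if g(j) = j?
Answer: 336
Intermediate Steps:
g(77) - (36 - 29)*(-37) = 77 - (36 - 29)*(-37) = 77 - 7*(-37) = 77 - 1*(-259) = 77 + 259 = 336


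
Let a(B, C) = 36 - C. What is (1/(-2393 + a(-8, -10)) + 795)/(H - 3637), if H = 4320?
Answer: 1865864/1603001 ≈ 1.1640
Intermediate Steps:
(1/(-2393 + a(-8, -10)) + 795)/(H - 3637) = (1/(-2393 + (36 - 1*(-10))) + 795)/(4320 - 3637) = (1/(-2393 + (36 + 10)) + 795)/683 = (1/(-2393 + 46) + 795)*(1/683) = (1/(-2347) + 795)*(1/683) = (-1/2347 + 795)*(1/683) = (1865864/2347)*(1/683) = 1865864/1603001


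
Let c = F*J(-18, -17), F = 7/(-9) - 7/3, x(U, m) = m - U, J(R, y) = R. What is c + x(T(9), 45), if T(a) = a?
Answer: 92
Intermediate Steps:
F = -28/9 (F = 7*(-⅑) - 7*⅓ = -7/9 - 7/3 = -28/9 ≈ -3.1111)
c = 56 (c = -28/9*(-18) = 56)
c + x(T(9), 45) = 56 + (45 - 1*9) = 56 + (45 - 9) = 56 + 36 = 92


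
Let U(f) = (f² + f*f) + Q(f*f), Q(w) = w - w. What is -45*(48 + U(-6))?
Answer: -5400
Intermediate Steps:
Q(w) = 0
U(f) = 2*f² (U(f) = (f² + f*f) + 0 = (f² + f²) + 0 = 2*f² + 0 = 2*f²)
-45*(48 + U(-6)) = -45*(48 + 2*(-6)²) = -45*(48 + 2*36) = -45*(48 + 72) = -45*120 = -5400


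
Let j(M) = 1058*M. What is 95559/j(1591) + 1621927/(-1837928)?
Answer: -1277261737477/1546871883992 ≈ -0.82571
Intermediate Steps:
95559/j(1591) + 1621927/(-1837928) = 95559/((1058*1591)) + 1621927/(-1837928) = 95559/1683278 + 1621927*(-1/1837928) = 95559*(1/1683278) - 1621927/1837928 = 95559/1683278 - 1621927/1837928 = -1277261737477/1546871883992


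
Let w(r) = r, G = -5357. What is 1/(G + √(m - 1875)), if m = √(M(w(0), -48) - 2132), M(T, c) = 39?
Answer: -1/(5357 - √(-1875 + I*√2093)) ≈ -0.00018668 - 1.5092e-6*I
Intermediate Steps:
m = I*√2093 (m = √(39 - 2132) = √(-2093) = I*√2093 ≈ 45.749*I)
1/(G + √(m - 1875)) = 1/(-5357 + √(I*√2093 - 1875)) = 1/(-5357 + √(-1875 + I*√2093))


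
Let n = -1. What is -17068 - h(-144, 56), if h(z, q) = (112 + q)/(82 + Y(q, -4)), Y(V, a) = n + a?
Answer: -187772/11 ≈ -17070.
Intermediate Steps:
Y(V, a) = -1 + a
h(z, q) = 16/11 + q/77 (h(z, q) = (112 + q)/(82 + (-1 - 4)) = (112 + q)/(82 - 5) = (112 + q)/77 = (112 + q)*(1/77) = 16/11 + q/77)
-17068 - h(-144, 56) = -17068 - (16/11 + (1/77)*56) = -17068 - (16/11 + 8/11) = -17068 - 1*24/11 = -17068 - 24/11 = -187772/11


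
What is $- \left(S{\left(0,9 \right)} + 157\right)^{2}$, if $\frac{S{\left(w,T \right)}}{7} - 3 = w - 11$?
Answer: $-10201$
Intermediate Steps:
$S{\left(w,T \right)} = -56 + 7 w$ ($S{\left(w,T \right)} = 21 + 7 \left(w - 11\right) = 21 + 7 \left(-11 + w\right) = 21 + \left(-77 + 7 w\right) = -56 + 7 w$)
$- \left(S{\left(0,9 \right)} + 157\right)^{2} = - \left(\left(-56 + 7 \cdot 0\right) + 157\right)^{2} = - \left(\left(-56 + 0\right) + 157\right)^{2} = - \left(-56 + 157\right)^{2} = - 101^{2} = \left(-1\right) 10201 = -10201$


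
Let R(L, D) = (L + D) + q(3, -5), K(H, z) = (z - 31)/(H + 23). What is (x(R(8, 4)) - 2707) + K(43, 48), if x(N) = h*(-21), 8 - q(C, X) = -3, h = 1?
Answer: -180031/66 ≈ -2727.7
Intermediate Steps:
q(C, X) = 11 (q(C, X) = 8 - 1*(-3) = 8 + 3 = 11)
K(H, z) = (-31 + z)/(23 + H)
R(L, D) = 11 + D + L (R(L, D) = (L + D) + 11 = (D + L) + 11 = 11 + D + L)
x(N) = -21 (x(N) = 1*(-21) = -21)
(x(R(8, 4)) - 2707) + K(43, 48) = (-21 - 2707) + (-31 + 48)/(23 + 43) = -2728 + 17/66 = -180031/66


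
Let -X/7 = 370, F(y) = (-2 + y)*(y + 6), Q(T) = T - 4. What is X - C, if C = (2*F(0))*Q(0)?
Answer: -2686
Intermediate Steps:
Q(T) = -4 + T
F(y) = (-2 + y)*(6 + y)
X = -2590 (X = -7*370 = -2590)
C = 96 (C = (2*(-12 + 0² + 4*0))*(-4 + 0) = (2*(-12 + 0 + 0))*(-4) = (2*(-12))*(-4) = -24*(-4) = 96)
X - C = -2590 - 1*96 = -2590 - 96 = -2686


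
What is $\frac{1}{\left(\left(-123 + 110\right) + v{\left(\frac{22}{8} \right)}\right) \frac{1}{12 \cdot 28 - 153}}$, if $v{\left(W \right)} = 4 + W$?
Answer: $- \frac{732}{25} \approx -29.28$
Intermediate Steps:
$\frac{1}{\left(\left(-123 + 110\right) + v{\left(\frac{22}{8} \right)}\right) \frac{1}{12 \cdot 28 - 153}} = \frac{1}{\left(\left(-123 + 110\right) + \left(4 + \frac{22}{8}\right)\right) \frac{1}{12 \cdot 28 - 153}} = \frac{1}{\left(-13 + \left(4 + 22 \cdot \frac{1}{8}\right)\right) \frac{1}{336 - 153}} = \frac{1}{\left(-13 + \left(4 + \frac{11}{4}\right)\right) \frac{1}{183}} = \frac{1}{\left(-13 + \frac{27}{4}\right) \frac{1}{183}} = \frac{1}{\left(- \frac{25}{4}\right) \frac{1}{183}} = \frac{1}{- \frac{25}{732}} = - \frac{732}{25}$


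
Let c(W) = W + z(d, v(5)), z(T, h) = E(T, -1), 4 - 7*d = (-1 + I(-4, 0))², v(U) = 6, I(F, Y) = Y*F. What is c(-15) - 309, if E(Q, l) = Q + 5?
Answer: -2230/7 ≈ -318.57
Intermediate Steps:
I(F, Y) = F*Y
E(Q, l) = 5 + Q
d = 3/7 (d = 4/7 - (-1 - 4*0)²/7 = 4/7 - (-1 + 0)²/7 = 4/7 - ⅐*(-1)² = 4/7 - ⅐*1 = 4/7 - ⅐ = 3/7 ≈ 0.42857)
z(T, h) = 5 + T
c(W) = 38/7 + W (c(W) = W + (5 + 3/7) = W + 38/7 = 38/7 + W)
c(-15) - 309 = (38/7 - 15) - 309 = -67/7 - 309 = -2230/7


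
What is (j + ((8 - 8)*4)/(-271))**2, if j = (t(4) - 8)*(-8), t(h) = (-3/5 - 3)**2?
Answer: 984064/625 ≈ 1574.5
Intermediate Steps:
t(h) = 324/25 (t(h) = (-3*1/5 - 3)**2 = (-3/5 - 3)**2 = (-18/5)**2 = 324/25)
j = -992/25 (j = (324/25 - 8)*(-8) = (124/25)*(-8) = -992/25 ≈ -39.680)
(j + ((8 - 8)*4)/(-271))**2 = (-992/25 + ((8 - 8)*4)/(-271))**2 = (-992/25 + (0*4)*(-1/271))**2 = (-992/25 + 0*(-1/271))**2 = (-992/25 + 0)**2 = (-992/25)**2 = 984064/625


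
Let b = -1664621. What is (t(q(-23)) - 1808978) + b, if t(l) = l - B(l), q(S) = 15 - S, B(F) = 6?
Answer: -3473567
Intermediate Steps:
t(l) = -6 + l (t(l) = l - 1*6 = l - 6 = -6 + l)
(t(q(-23)) - 1808978) + b = ((-6 + (15 - 1*(-23))) - 1808978) - 1664621 = ((-6 + (15 + 23)) - 1808978) - 1664621 = ((-6 + 38) - 1808978) - 1664621 = (32 - 1808978) - 1664621 = -1808946 - 1664621 = -3473567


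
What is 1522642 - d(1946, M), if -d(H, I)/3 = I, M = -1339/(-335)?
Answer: 510089087/335 ≈ 1.5227e+6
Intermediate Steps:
M = 1339/335 (M = -1339*(-1/335) = 1339/335 ≈ 3.9970)
d(H, I) = -3*I
1522642 - d(1946, M) = 1522642 - (-3)*1339/335 = 1522642 - 1*(-4017/335) = 1522642 + 4017/335 = 510089087/335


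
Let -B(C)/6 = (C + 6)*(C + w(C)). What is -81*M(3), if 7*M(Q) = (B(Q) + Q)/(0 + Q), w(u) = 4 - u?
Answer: 5751/7 ≈ 821.57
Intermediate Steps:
B(C) = -144 - 24*C (B(C) = -6*(C + 6)*(C + (4 - C)) = -6*(6 + C)*4 = -6*(24 + 4*C) = -144 - 24*C)
M(Q) = (-144 - 23*Q)/(7*Q) (M(Q) = (((-144 - 24*Q) + Q)/(0 + Q))/7 = ((-144 - 23*Q)/Q)/7 = (-144 - 23*Q)/(7*Q))
-81*M(3) = -81*(-144 - 23*3)/(7*3) = -81*(-144 - 69)/(7*3) = -81*(-213)/(7*3) = -81*(-71/7) = 5751/7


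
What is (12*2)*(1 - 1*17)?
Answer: -384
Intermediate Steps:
(12*2)*(1 - 1*17) = 24*(1 - 17) = 24*(-16) = -384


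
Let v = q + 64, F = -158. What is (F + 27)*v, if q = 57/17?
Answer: -149995/17 ≈ -8823.2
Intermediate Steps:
q = 57/17 (q = 57*(1/17) = 57/17 ≈ 3.3529)
v = 1145/17 (v = 57/17 + 64 = 1145/17 ≈ 67.353)
(F + 27)*v = (-158 + 27)*(1145/17) = -131*1145/17 = -149995/17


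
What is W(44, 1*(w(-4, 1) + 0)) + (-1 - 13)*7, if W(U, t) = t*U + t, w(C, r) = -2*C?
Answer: 262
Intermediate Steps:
W(U, t) = t + U*t (W(U, t) = U*t + t = t + U*t)
W(44, 1*(w(-4, 1) + 0)) + (-1 - 13)*7 = (1*(-2*(-4) + 0))*(1 + 44) + (-1 - 13)*7 = (1*(8 + 0))*45 - 14*7 = (1*8)*45 - 98 = 8*45 - 98 = 360 - 98 = 262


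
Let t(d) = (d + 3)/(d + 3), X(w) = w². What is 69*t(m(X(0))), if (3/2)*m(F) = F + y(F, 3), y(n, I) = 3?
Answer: 69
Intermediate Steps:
m(F) = 2 + 2*F/3 (m(F) = 2*(F + 3)/3 = 2*(3 + F)/3 = 2 + 2*F/3)
t(d) = 1 (t(d) = (3 + d)/(3 + d) = 1)
69*t(m(X(0))) = 69*1 = 69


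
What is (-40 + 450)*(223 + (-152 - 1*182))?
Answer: -45510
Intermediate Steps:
(-40 + 450)*(223 + (-152 - 1*182)) = 410*(223 + (-152 - 182)) = 410*(223 - 334) = 410*(-111) = -45510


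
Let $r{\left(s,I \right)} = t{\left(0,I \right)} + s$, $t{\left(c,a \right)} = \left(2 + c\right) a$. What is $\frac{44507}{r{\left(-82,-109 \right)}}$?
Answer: $- \frac{44507}{300} \approx -148.36$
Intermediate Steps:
$t{\left(c,a \right)} = a \left(2 + c\right)$
$r{\left(s,I \right)} = s + 2 I$ ($r{\left(s,I \right)} = I \left(2 + 0\right) + s = I 2 + s = 2 I + s = s + 2 I$)
$\frac{44507}{r{\left(-82,-109 \right)}} = \frac{44507}{-82 + 2 \left(-109\right)} = \frac{44507}{-82 - 218} = \frac{44507}{-300} = 44507 \left(- \frac{1}{300}\right) = - \frac{44507}{300}$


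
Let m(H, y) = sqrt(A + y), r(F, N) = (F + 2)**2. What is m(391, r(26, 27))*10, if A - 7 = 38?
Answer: 10*sqrt(829) ≈ 287.92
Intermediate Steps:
A = 45 (A = 7 + 38 = 45)
r(F, N) = (2 + F)**2
m(H, y) = sqrt(45 + y)
m(391, r(26, 27))*10 = sqrt(45 + (2 + 26)**2)*10 = sqrt(45 + 28**2)*10 = sqrt(45 + 784)*10 = sqrt(829)*10 = 10*sqrt(829)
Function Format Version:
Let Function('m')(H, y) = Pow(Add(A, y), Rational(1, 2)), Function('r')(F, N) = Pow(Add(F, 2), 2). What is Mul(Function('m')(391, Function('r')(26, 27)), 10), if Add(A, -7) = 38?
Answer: Mul(10, Pow(829, Rational(1, 2))) ≈ 287.92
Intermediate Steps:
A = 45 (A = Add(7, 38) = 45)
Function('r')(F, N) = Pow(Add(2, F), 2)
Function('m')(H, y) = Pow(Add(45, y), Rational(1, 2))
Mul(Function('m')(391, Function('r')(26, 27)), 10) = Mul(Pow(Add(45, Pow(Add(2, 26), 2)), Rational(1, 2)), 10) = Mul(Pow(Add(45, Pow(28, 2)), Rational(1, 2)), 10) = Mul(Pow(Add(45, 784), Rational(1, 2)), 10) = Mul(Pow(829, Rational(1, 2)), 10) = Mul(10, Pow(829, Rational(1, 2)))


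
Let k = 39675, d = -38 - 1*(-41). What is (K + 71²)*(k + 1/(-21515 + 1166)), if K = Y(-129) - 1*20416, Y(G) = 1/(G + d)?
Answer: -782016478914037/1281987 ≈ -6.1000e+8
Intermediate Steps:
d = 3 (d = -38 + 41 = 3)
Y(G) = 1/(3 + G) (Y(G) = 1/(G + 3) = 1/(3 + G))
K = -2572417/126 (K = 1/(3 - 129) - 1*20416 = 1/(-126) - 20416 = -1/126 - 20416 = -2572417/126 ≈ -20416.)
(K + 71²)*(k + 1/(-21515 + 1166)) = (-2572417/126 + 71²)*(39675 + 1/(-21515 + 1166)) = (-2572417/126 + 5041)*(39675 + 1/(-20349)) = -1937251*(39675 - 1/20349)/126 = -1937251/126*807346574/20349 = -782016478914037/1281987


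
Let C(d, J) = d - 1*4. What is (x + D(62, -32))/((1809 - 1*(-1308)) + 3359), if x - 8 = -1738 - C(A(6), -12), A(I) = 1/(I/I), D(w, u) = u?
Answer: -1759/6476 ≈ -0.27162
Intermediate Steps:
A(I) = 1 (A(I) = 1/1 = 1)
C(d, J) = -4 + d (C(d, J) = d - 4 = -4 + d)
x = -1727 (x = 8 + (-1738 - (-4 + 1)) = 8 + (-1738 - 1*(-3)) = 8 + (-1738 + 3) = 8 - 1735 = -1727)
(x + D(62, -32))/((1809 - 1*(-1308)) + 3359) = (-1727 - 32)/((1809 - 1*(-1308)) + 3359) = -1759/((1809 + 1308) + 3359) = -1759/(3117 + 3359) = -1759/6476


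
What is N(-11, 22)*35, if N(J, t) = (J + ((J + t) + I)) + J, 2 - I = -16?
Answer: 245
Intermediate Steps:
I = 18 (I = 2 - 1*(-16) = 2 + 16 = 18)
N(J, t) = 18 + t + 3*J (N(J, t) = (J + ((J + t) + 18)) + J = (J + (18 + J + t)) + J = (18 + t + 2*J) + J = 18 + t + 3*J)
N(-11, 22)*35 = (18 + 22 + 3*(-11))*35 = (18 + 22 - 33)*35 = 7*35 = 245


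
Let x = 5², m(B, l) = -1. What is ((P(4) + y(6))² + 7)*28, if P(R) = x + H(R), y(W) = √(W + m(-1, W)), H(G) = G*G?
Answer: 47404 + 2296*√5 ≈ 52538.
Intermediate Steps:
H(G) = G²
x = 25
y(W) = √(-1 + W) (y(W) = √(W - 1) = √(-1 + W))
P(R) = 25 + R²
((P(4) + y(6))² + 7)*28 = (((25 + 4²) + √(-1 + 6))² + 7)*28 = (((25 + 16) + √5)² + 7)*28 = ((41 + √5)² + 7)*28 = (7 + (41 + √5)²)*28 = 196 + 28*(41 + √5)²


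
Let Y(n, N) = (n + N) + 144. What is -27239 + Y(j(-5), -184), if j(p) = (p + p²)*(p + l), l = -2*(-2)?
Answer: -27299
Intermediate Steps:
l = 4
j(p) = (4 + p)*(p + p²) (j(p) = (p + p²)*(p + 4) = (p + p²)*(4 + p) = (4 + p)*(p + p²))
Y(n, N) = 144 + N + n (Y(n, N) = (N + n) + 144 = 144 + N + n)
-27239 + Y(j(-5), -184) = -27239 + (144 - 184 - 5*(4 + (-5)² + 5*(-5))) = -27239 + (144 - 184 - 5*(4 + 25 - 25)) = -27239 + (144 - 184 - 5*4) = -27239 + (144 - 184 - 20) = -27239 - 60 = -27299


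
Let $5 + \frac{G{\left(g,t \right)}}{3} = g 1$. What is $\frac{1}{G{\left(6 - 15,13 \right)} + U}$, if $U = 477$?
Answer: $\frac{1}{435} \approx 0.0022989$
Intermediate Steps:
$G{\left(g,t \right)} = -15 + 3 g$ ($G{\left(g,t \right)} = -15 + 3 g 1 = -15 + 3 g$)
$\frac{1}{G{\left(6 - 15,13 \right)} + U} = \frac{1}{\left(-15 + 3 \left(6 - 15\right)\right) + 477} = \frac{1}{\left(-15 + 3 \left(-9\right)\right) + 477} = \frac{1}{\left(-15 - 27\right) + 477} = \frac{1}{-42 + 477} = \frac{1}{435}$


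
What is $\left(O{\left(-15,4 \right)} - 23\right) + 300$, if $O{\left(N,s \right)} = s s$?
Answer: $293$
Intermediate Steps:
$O{\left(N,s \right)} = s^{2}$
$\left(O{\left(-15,4 \right)} - 23\right) + 300 = \left(4^{2} - 23\right) + 300 = \left(16 - 23\right) + 300 = -7 + 300 = 293$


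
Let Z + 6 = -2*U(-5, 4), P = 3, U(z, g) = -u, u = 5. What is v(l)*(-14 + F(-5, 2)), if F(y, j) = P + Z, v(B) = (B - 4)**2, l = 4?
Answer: 0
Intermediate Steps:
U(z, g) = -5 (U(z, g) = -1*5 = -5)
v(B) = (-4 + B)**2
Z = 4 (Z = -6 - 2*(-5) = -6 + 10 = 4)
F(y, j) = 7 (F(y, j) = 3 + 4 = 7)
v(l)*(-14 + F(-5, 2)) = (-4 + 4)**2*(-14 + 7) = 0**2*(-7) = 0*(-7) = 0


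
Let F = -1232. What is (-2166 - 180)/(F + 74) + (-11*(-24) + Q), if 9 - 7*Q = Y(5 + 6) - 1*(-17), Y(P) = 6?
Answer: 50957/193 ≈ 264.03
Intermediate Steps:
Q = -2 (Q = 9/7 - (6 - 1*(-17))/7 = 9/7 - (6 + 17)/7 = 9/7 - ⅐*23 = 9/7 - 23/7 = -2)
(-2166 - 180)/(F + 74) + (-11*(-24) + Q) = (-2166 - 180)/(-1232 + 74) + (-11*(-24) - 2) = -2346/(-1158) + (264 - 2) = -2346*(-1/1158) + 262 = 391/193 + 262 = 50957/193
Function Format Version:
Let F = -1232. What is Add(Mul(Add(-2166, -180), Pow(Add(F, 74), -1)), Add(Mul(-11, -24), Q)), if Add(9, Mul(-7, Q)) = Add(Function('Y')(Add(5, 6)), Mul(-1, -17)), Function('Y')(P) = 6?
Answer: Rational(50957, 193) ≈ 264.03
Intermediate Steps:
Q = -2 (Q = Add(Rational(9, 7), Mul(Rational(-1, 7), Add(6, Mul(-1, -17)))) = Add(Rational(9, 7), Mul(Rational(-1, 7), Add(6, 17))) = Add(Rational(9, 7), Mul(Rational(-1, 7), 23)) = Add(Rational(9, 7), Rational(-23, 7)) = -2)
Add(Mul(Add(-2166, -180), Pow(Add(F, 74), -1)), Add(Mul(-11, -24), Q)) = Add(Mul(Add(-2166, -180), Pow(Add(-1232, 74), -1)), Add(Mul(-11, -24), -2)) = Add(Mul(-2346, Pow(-1158, -1)), Add(264, -2)) = Add(Mul(-2346, Rational(-1, 1158)), 262) = Add(Rational(391, 193), 262) = Rational(50957, 193)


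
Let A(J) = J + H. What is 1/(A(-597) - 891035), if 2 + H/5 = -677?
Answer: -1/895027 ≈ -1.1173e-6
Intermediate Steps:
H = -3395 (H = -10 + 5*(-677) = -10 - 3385 = -3395)
A(J) = -3395 + J (A(J) = J - 3395 = -3395 + J)
1/(A(-597) - 891035) = 1/((-3395 - 597) - 891035) = 1/(-3992 - 891035) = 1/(-895027) = -1/895027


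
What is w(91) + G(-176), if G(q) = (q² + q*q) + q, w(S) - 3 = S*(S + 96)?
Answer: 78796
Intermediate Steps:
w(S) = 3 + S*(96 + S) (w(S) = 3 + S*(S + 96) = 3 + S*(96 + S))
G(q) = q + 2*q² (G(q) = (q² + q²) + q = 2*q² + q = q + 2*q²)
w(91) + G(-176) = (3 + 91² + 96*91) - 176*(1 + 2*(-176)) = (3 + 8281 + 8736) - 176*(1 - 352) = 17020 - 176*(-351) = 17020 + 61776 = 78796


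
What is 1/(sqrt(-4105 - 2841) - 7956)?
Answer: -3978/31652441 - I*sqrt(6946)/63304882 ≈ -0.00012568 - 1.3165e-6*I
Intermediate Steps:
1/(sqrt(-4105 - 2841) - 7956) = 1/(sqrt(-6946) - 7956) = 1/(I*sqrt(6946) - 7956) = 1/(-7956 + I*sqrt(6946))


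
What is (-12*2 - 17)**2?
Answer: 1681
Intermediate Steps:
(-12*2 - 17)**2 = (-24 - 17)**2 = (-41)**2 = 1681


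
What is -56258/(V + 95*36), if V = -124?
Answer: -28129/1648 ≈ -17.069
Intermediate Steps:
-56258/(V + 95*36) = -56258/(-124 + 95*36) = -56258/(-124 + 3420) = -56258/3296 = -56258*1/3296 = -28129/1648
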